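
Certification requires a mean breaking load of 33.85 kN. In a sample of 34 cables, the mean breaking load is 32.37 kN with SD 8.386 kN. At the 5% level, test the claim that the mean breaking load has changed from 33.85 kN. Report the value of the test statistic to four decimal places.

H0: μ = 33.85; H1: μ ≠ 33.85 (one-sample t-test, two-sided).
t = (x̄ − μ₀)/(s/√n) = (32.37 − 33.85)/(8.386/√34) = -1.0291
df = n − 1 = 33
Two-sided p-value ≈ 0.311
Since p ≈ 0.311 > α = 0.05, fail to reject H0; the data do not provide sufficient evidence against H0.

-1.0291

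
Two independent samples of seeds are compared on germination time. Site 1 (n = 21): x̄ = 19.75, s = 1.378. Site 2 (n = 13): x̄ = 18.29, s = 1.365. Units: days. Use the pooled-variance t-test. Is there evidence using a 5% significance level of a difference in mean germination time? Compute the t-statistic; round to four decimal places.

Let group 1 = site 1, group 2 = site 2. H0: μ_1 = μ_2; H1: μ_1 ≠ μ_2 (two-sample pooled-variance t-test, two-sided).
s_p² = [(21−1)·1.378² + (13−1)·1.365²]/(21+13−2) = 1.88551
t = (19.75 − 18.29)/√[1.88551·(1/21 + 1/13)] = 3.0129
df = n₁ + n₂ − 2 = 32
Two-sided p-value ≈ 0.005
Since p ≈ 0.005 < α = 0.05, reject H0; the data support H1.

3.0129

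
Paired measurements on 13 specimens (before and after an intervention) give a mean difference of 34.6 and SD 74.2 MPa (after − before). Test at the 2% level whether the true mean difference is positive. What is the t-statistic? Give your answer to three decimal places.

H0: μ_d = 0; H1: μ_d > 0 (paired t-test on the differences, right-tailed).
t = d̄/(s_d/√n) = 34.6/(74.2/√13) = 1.681
df = n − 1 = 12
p-value = P(T ≥ 1.681) ≈ 0.0593
Since p ≈ 0.0593 > α = 0.02, fail to reject H0; the data do not provide sufficient evidence against H0.

1.681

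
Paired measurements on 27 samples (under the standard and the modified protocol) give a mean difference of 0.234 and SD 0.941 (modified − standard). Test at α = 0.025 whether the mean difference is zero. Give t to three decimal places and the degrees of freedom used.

t = 1.292, df = 26

H0: μ_d = 0; H1: μ_d ≠ 0 (paired t-test on the differences, two-sided).
t = d̄/(s_d/√n) = 0.234/(0.941/√27) = 1.292
df = n − 1 = 26
Two-sided p-value ≈ 0.2077
Since p ≈ 0.2077 > α = 0.025, fail to reject H0; the evidence is not statistically significant.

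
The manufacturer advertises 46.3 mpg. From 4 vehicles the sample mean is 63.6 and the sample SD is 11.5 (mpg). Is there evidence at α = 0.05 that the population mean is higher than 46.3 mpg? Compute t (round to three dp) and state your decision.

H0: μ = 46.3; H1: μ > 46.3 (one-sample t-test, right-tailed).
t = (x̄ − μ₀)/(s/√n) = (63.6 − 46.3)/(11.5/√4) = 3.009
df = n − 1 = 3
p-value = P(T ≥ 3.009) ≈ 0.0286
Since p ≈ 0.0286 < α = 0.05, reject H0; the data support H1.

t = 3.009; reject H0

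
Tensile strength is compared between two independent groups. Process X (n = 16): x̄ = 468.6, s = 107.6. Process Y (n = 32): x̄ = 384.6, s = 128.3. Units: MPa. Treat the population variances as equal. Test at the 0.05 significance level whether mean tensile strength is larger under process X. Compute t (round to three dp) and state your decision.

t = 2.250; reject H0

Let group 1 = process X, group 2 = process Y. H0: μ_1 = μ_2; H1: μ_1 > μ_2 (two-sample pooled-variance t-test, right-tailed).
s_p² = [(16−1)·107.6² + (32−1)·128.3²]/(16+32−2) = 14868.6
t = (468.6 − 384.6)/√[14868.6·(1/16 + 1/32)] = 2.250
df = n₁ + n₂ − 2 = 46
p-value = P(T ≥ 2.250) ≈ 0.0146
Since p ≈ 0.0146 < α = 0.05, reject H0; the data support H1.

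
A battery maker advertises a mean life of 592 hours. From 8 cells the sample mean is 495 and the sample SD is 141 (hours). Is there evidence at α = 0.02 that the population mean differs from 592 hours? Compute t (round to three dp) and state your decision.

H0: μ = 592; H1: μ ≠ 592 (one-sample t-test, two-sided).
t = (x̄ − μ₀)/(s/√n) = (495 − 592)/(141/√8) = -1.946
df = n − 1 = 7
Two-sided p-value ≈ 0.093
Since p ≈ 0.093 > α = 0.02, fail to reject H0; the evidence is not statistically significant.

t = -1.946; fail to reject H0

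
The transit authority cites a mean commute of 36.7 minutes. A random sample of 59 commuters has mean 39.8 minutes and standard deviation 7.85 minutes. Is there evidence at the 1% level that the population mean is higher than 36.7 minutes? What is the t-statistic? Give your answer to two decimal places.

H0: μ = 36.7; H1: μ > 36.7 (one-sample t-test, right-tailed).
t = (x̄ − μ₀)/(s/√n) = (39.8 − 36.7)/(7.85/√59) = 3.03
df = n − 1 = 58
p-value = P(T ≥ 3.03) ≈ 0.0018
Since p ≈ 0.0018 < α = 0.01, reject H0; the data support H1.

3.03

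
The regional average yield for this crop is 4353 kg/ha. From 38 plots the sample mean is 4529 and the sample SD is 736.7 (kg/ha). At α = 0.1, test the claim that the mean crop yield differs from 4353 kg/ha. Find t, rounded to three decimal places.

1.473

H0: μ = 4353; H1: μ ≠ 4353 (one-sample t-test, two-sided).
t = (x̄ − μ₀)/(s/√n) = (4529 − 4353)/(736.7/√38) = 1.473
df = n − 1 = 37
Two-sided p-value ≈ 0.149
Since p ≈ 0.149 > α = 0.1, fail to reject H0; the data do not provide sufficient evidence against H0.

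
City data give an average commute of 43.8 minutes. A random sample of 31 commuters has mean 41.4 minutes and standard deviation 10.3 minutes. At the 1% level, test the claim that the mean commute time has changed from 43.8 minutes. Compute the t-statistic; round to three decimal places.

-1.297

H0: μ = 43.8; H1: μ ≠ 43.8 (one-sample t-test, two-sided).
t = (x̄ − μ₀)/(s/√n) = (41.4 − 43.8)/(10.3/√31) = -1.297
df = n − 1 = 30
Two-sided p-value ≈ 0.2044
Since p ≈ 0.2044 > α = 0.01, fail to reject H0; the data do not provide sufficient evidence against H0.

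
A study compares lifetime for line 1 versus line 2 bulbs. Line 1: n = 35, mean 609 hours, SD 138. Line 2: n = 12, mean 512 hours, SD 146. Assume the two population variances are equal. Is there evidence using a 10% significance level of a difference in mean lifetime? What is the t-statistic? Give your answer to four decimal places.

Let group 1 = line 1, group 2 = line 2. H0: μ_1 = μ_2; H1: μ_1 ≠ μ_2 (two-sample pooled-variance t-test, two-sided).
s_p² = [(35−1)·138² + (12−1)·146²]/(35+12−2) = 19599.4
t = (609 − 512)/√[19599.4·(1/35 + 1/12)] = 2.0712
df = n₁ + n₂ − 2 = 45
Two-sided p-value ≈ 0.044
Since p ≈ 0.044 < α = 0.1, reject H0; the data support H1.

2.0712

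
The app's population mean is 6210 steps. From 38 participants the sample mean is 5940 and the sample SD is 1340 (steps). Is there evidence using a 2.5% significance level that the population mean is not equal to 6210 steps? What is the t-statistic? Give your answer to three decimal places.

-1.242

H0: μ = 6210; H1: μ ≠ 6210 (one-sample t-test, two-sided).
t = (x̄ − μ₀)/(s/√n) = (5940 − 6210)/(1340/√38) = -1.242
df = n − 1 = 37
Two-sided p-value ≈ 0.2220
Since p ≈ 0.2220 > α = 0.025, fail to reject H0; the evidence is not statistically significant.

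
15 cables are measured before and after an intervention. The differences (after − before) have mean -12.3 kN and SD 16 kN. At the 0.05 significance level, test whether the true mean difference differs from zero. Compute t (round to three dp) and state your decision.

H0: μ_d = 0; H1: μ_d ≠ 0 (paired t-test on the differences, two-sided).
t = d̄/(s_d/√n) = -12.3/(16/√15) = -2.977
df = n − 1 = 14
Two-sided p-value ≈ 0.0100
Since p ≈ 0.0100 < α = 0.05, reject H0; the data support H1.

t = -2.977; reject H0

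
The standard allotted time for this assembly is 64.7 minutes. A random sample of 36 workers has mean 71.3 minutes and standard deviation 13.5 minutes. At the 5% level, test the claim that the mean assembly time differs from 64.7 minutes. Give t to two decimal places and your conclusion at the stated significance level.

H0: μ = 64.7; H1: μ ≠ 64.7 (one-sample t-test, two-sided).
t = (x̄ − μ₀)/(s/√n) = (71.3 − 64.7)/(13.5/√36) = 2.93
df = n − 1 = 35
Two-sided p-value ≈ 0.006
Since p ≈ 0.006 < α = 0.05, reject H0; the data support H1.

t = 2.93; reject H0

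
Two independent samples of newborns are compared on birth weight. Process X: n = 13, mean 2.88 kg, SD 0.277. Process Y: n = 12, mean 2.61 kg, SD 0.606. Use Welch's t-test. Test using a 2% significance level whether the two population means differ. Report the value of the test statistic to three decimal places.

Let group 1 = process X, group 2 = process Y. H0: μ_1 = μ_2; H1: μ_1 ≠ μ_2 (Welch's two-sample t-test, two-sided).
t = (x̄_1 − x̄_2)/√(s_1²/n_1 + s_2²/n_2) = (2.88 − 2.61)/√(0.277²/13 + 0.606²/12) = 1.413
Welch–Satterthwaite df ≈ 15.14
Two-sided p-value ≈ 0.1778
Since p ≈ 0.1778 > α = 0.02, fail to reject H0; the evidence is not statistically significant.

1.413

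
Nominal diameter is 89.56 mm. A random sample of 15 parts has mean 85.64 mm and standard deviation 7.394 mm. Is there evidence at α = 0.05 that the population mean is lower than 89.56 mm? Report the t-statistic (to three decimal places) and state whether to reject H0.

H0: μ = 89.56; H1: μ < 89.56 (one-sample t-test, left-tailed).
t = (x̄ − μ₀)/(s/√n) = (85.64 − 89.56)/(7.394/√15) = -2.053
df = n − 1 = 14
p-value = P(T ≤ -2.053) ≈ 0.0296
Since p ≈ 0.0296 < α = 0.05, reject H0; the data support H1.

t = -2.053; reject H0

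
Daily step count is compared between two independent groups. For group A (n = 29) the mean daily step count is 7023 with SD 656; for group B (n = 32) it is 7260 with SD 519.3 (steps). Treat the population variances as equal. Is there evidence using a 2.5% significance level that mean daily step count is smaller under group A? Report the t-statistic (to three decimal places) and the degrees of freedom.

Let group 1 = group A, group 2 = group B. H0: μ_1 = μ_2; H1: μ_1 < μ_2 (two-sample pooled-variance t-test, left-tailed).
s_p² = [(29−1)·656² + (32−1)·519.3²]/(29+32−2) = 345920
t = (7023 − 7260)/√[345920·(1/29 + 1/32)] = -1.572
df = n₁ + n₂ − 2 = 59
p-value = P(T ≤ -1.572) ≈ 0.0607
Since p ≈ 0.0607 > α = 0.025, fail to reject H0; the data do not provide sufficient evidence against H0.

t = -1.572, df = 59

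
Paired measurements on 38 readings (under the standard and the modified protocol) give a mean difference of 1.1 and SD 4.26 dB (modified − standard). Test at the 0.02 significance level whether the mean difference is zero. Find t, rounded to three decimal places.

1.592

H0: μ_d = 0; H1: μ_d ≠ 0 (paired t-test on the differences, two-sided).
t = d̄/(s_d/√n) = 1.1/(4.26/√38) = 1.592
df = n − 1 = 37
Two-sided p-value ≈ 0.1199
Since p ≈ 0.1199 > α = 0.02, fail to reject H0; the evidence is not statistically significant.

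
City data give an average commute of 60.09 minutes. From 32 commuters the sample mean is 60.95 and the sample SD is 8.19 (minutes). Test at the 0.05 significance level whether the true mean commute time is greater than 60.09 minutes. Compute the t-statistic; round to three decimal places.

0.594

H0: μ = 60.09; H1: μ > 60.09 (one-sample t-test, right-tailed).
t = (x̄ − μ₀)/(s/√n) = (60.95 − 60.09)/(8.19/√32) = 0.594
df = n − 1 = 31
p-value = P(T ≥ 0.594) ≈ 0.278
Since p ≈ 0.278 > α = 0.05, fail to reject H0; the data do not provide sufficient evidence against H0.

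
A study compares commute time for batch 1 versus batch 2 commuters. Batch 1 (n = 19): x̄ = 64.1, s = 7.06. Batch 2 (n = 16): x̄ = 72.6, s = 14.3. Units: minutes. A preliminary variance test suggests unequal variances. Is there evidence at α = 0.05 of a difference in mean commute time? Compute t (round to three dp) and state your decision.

Let group 1 = batch 1, group 2 = batch 2. H0: μ_1 = μ_2; H1: μ_1 ≠ μ_2 (Welch's two-sample t-test, two-sided).
t = (x̄_1 − x̄_2)/√(s_1²/n_1 + s_2²/n_2) = (64.1 − 72.6)/√(7.06²/19 + 14.3²/16) = -2.166
Welch–Satterthwaite df ≈ 21.05
Two-sided p-value ≈ 0.042
Since p ≈ 0.042 < α = 0.05, reject H0; the evidence is statistically significant.

t = -2.166; reject H0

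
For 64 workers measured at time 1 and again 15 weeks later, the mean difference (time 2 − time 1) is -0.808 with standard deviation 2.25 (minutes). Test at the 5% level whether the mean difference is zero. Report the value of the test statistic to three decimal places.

-2.873

H0: μ_d = 0; H1: μ_d ≠ 0 (paired t-test on the differences, two-sided).
t = d̄/(s_d/√n) = -0.808/(2.25/√64) = -2.873
df = n − 1 = 63
Two-sided p-value ≈ 0.006
Since p ≈ 0.006 < α = 0.05, reject H0; the data support H1.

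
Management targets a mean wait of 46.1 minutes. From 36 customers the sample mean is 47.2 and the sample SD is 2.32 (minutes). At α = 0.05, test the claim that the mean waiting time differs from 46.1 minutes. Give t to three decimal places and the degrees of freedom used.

H0: μ = 46.1; H1: μ ≠ 46.1 (one-sample t-test, two-sided).
t = (x̄ − μ₀)/(s/√n) = (47.2 − 46.1)/(2.32/√36) = 2.845
df = n − 1 = 35
Two-sided p-value ≈ 0.0074
Since p ≈ 0.0074 < α = 0.05, reject H0; the data support H1.

t = 2.845, df = 35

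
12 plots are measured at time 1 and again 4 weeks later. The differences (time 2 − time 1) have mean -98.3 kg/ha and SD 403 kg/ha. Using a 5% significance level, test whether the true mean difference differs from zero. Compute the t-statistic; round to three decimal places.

H0: μ_d = 0; H1: μ_d ≠ 0 (paired t-test on the differences, two-sided).
t = d̄/(s_d/√n) = -98.3/(403/√12) = -0.845
df = n − 1 = 11
Two-sided p-value ≈ 0.4161
Since p ≈ 0.4161 > α = 0.05, fail to reject H0; the data do not provide sufficient evidence against H0.

-0.845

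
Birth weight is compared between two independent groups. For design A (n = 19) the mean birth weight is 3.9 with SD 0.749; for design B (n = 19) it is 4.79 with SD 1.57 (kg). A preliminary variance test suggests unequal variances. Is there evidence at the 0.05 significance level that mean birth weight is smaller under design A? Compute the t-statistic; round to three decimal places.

Let group 1 = design A, group 2 = design B. H0: μ_1 = μ_2; H1: μ_1 < μ_2 (Welch's two-sample t-test, left-tailed).
t = (x̄_1 − x̄_2)/√(s_1²/n_1 + s_2²/n_2) = (3.9 − 4.79)/√(0.749²/19 + 1.57²/19) = -2.230
Welch–Satterthwaite df ≈ 25.79
p-value = P(T ≤ -2.230) ≈ 0.0173
Since p ≈ 0.0173 < α = 0.05, reject H0; the evidence is statistically significant.

-2.230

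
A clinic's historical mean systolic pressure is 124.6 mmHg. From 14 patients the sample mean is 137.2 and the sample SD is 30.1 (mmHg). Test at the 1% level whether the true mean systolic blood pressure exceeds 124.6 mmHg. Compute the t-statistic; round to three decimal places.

H0: μ = 124.6; H1: μ > 124.6 (one-sample t-test, right-tailed).
t = (x̄ − μ₀)/(s/√n) = (137.2 − 124.6)/(30.1/√14) = 1.566
df = n − 1 = 13
p-value = P(T ≥ 1.566) ≈ 0.0706
Since p ≈ 0.0706 > α = 0.01, fail to reject H0; the evidence is not statistically significant.

1.566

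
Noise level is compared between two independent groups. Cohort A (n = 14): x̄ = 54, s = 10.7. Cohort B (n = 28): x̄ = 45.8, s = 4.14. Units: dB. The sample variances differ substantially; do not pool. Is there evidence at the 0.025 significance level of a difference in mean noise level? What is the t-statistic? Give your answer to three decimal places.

Let group 1 = cohort A, group 2 = cohort B. H0: μ_1 = μ_2; H1: μ_1 ≠ μ_2 (Welch's two-sample t-test, two-sided).
t = (x̄_1 − x̄_2)/√(s_1²/n_1 + s_2²/n_2) = (54 − 45.8)/√(10.7²/14 + 4.14²/28) = 2.766
Welch–Satterthwaite df ≈ 14.98
Two-sided p-value ≈ 0.0144
Since p ≈ 0.0144 < α = 0.025, reject H0; the data support H1.

2.766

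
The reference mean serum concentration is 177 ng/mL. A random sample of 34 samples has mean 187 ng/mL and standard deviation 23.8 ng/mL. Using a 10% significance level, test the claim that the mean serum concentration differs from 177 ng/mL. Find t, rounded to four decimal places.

2.4500

H0: μ = 177; H1: μ ≠ 177 (one-sample t-test, two-sided).
t = (x̄ − μ₀)/(s/√n) = (187 − 177)/(23.8/√34) = 2.4500
df = n − 1 = 33
Two-sided p-value ≈ 0.0198
Since p ≈ 0.0198 < α = 0.1, reject H0; the data support H1.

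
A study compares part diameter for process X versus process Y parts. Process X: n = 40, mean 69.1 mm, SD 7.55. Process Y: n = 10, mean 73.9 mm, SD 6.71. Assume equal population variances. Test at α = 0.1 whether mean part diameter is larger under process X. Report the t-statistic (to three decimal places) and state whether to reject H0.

t = -1.835; fail to reject H0

Let group 1 = process X, group 2 = process Y. H0: μ_1 = μ_2; H1: μ_1 > μ_2 (two-sample pooled-variance t-test, right-tailed).
s_p² = [(40−1)·7.55² + (10−1)·6.71²]/(40+10−2) = 54.7565
t = (69.1 − 73.9)/√[54.7565·(1/40 + 1/10)] = -1.835
df = n₁ + n₂ − 2 = 48
p-value = P(T ≥ -1.835) ≈ 0.9636
Since p ≈ 0.9636 > α = 0.1, fail to reject H0; the data do not provide sufficient evidence against H0.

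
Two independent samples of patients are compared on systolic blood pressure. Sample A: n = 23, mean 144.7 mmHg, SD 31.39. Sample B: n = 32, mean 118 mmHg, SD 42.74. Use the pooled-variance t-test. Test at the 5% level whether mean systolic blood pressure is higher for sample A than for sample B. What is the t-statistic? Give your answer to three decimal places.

Let group 1 = sample A, group 2 = sample B. H0: μ_1 = μ_2; H1: μ_1 > μ_2 (two-sample pooled-variance t-test, right-tailed).
s_p² = [(23−1)·31.39² + (32−1)·42.74²]/(23+32−2) = 1477.46
t = (144.7 − 118)/√[1477.46·(1/23 + 1/32)] = 2.541
df = n₁ + n₂ − 2 = 53
p-value = P(T ≥ 2.541) ≈ 0.007
Since p ≈ 0.007 < α = 0.05, reject H0; the data support H1.

2.541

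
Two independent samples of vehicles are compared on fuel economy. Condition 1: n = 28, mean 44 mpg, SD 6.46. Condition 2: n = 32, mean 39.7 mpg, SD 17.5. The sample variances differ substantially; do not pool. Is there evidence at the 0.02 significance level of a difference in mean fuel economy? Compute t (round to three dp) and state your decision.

t = 1.293; fail to reject H0

Let group 1 = condition 1, group 2 = condition 2. H0: μ_1 = μ_2; H1: μ_1 ≠ μ_2 (Welch's two-sample t-test, two-sided).
t = (x̄_1 − x̄_2)/√(s_1²/n_1 + s_2²/n_2) = (44 − 39.7)/√(6.46²/28 + 17.5²/32) = 1.293
Welch–Satterthwaite df ≈ 40.29
Two-sided p-value ≈ 0.203
Since p ≈ 0.203 > α = 0.02, fail to reject H0; the evidence is not statistically significant.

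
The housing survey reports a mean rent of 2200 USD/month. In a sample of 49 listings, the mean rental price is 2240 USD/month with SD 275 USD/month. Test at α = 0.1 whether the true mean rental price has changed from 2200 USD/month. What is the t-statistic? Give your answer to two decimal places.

1.02

H0: μ = 2200; H1: μ ≠ 2200 (one-sample t-test, two-sided).
t = (x̄ − μ₀)/(s/√n) = (2240 − 2200)/(275/√49) = 1.02
df = n − 1 = 48
Two-sided p-value ≈ 0.3137
Since p ≈ 0.3137 > α = 0.1, fail to reject H0; the data do not provide sufficient evidence against H0.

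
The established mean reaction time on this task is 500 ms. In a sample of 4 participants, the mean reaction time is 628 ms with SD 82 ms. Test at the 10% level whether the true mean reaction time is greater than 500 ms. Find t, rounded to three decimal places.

3.122

H0: μ = 500; H1: μ > 500 (one-sample t-test, right-tailed).
t = (x̄ − μ₀)/(s/√n) = (628 − 500)/(82/√4) = 3.122
df = n − 1 = 3
p-value = P(T ≥ 3.122) ≈ 0.026
Since p ≈ 0.026 < α = 0.1, reject H0; the data support H1.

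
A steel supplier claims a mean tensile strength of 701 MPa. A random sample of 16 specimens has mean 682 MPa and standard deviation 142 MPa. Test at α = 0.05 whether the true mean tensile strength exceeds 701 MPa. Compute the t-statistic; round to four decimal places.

H0: μ = 701; H1: μ > 701 (one-sample t-test, right-tailed).
t = (x̄ − μ₀)/(s/√n) = (682 − 701)/(142/√16) = -0.5352
df = n − 1 = 15
p-value = P(T ≥ -0.5352) ≈ 0.6998
Since p ≈ 0.6998 > α = 0.05, fail to reject H0; the evidence is not statistically significant.

-0.5352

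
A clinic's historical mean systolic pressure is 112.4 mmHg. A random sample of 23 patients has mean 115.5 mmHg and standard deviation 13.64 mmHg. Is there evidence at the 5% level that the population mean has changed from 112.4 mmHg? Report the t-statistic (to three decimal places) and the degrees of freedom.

t = 1.090, df = 22

H0: μ = 112.4; H1: μ ≠ 112.4 (one-sample t-test, two-sided).
t = (x̄ − μ₀)/(s/√n) = (115.5 − 112.4)/(13.64/√23) = 1.090
df = n − 1 = 22
Two-sided p-value ≈ 0.2875
Since p ≈ 0.2875 > α = 0.05, fail to reject H0; the data do not provide sufficient evidence against H0.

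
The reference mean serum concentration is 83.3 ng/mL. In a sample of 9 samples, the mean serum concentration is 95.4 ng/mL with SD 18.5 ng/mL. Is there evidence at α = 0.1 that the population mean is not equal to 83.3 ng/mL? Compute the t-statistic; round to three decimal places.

H0: μ = 83.3; H1: μ ≠ 83.3 (one-sample t-test, two-sided).
t = (x̄ − μ₀)/(s/√n) = (95.4 − 83.3)/(18.5/√9) = 1.962
df = n − 1 = 8
Two-sided p-value ≈ 0.0854
Since p ≈ 0.0854 < α = 0.1, reject H0; the evidence is statistically significant.

1.962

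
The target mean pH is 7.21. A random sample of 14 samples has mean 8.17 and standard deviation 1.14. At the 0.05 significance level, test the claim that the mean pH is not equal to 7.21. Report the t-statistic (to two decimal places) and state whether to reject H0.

H0: μ = 7.21; H1: μ ≠ 7.21 (one-sample t-test, two-sided).
t = (x̄ − μ₀)/(s/√n) = (8.17 − 7.21)/(1.14/√14) = 3.15
df = n − 1 = 13
Two-sided p-value ≈ 0.0077
Since p ≈ 0.0077 < α = 0.05, reject H0; the evidence is statistically significant.

t = 3.15; reject H0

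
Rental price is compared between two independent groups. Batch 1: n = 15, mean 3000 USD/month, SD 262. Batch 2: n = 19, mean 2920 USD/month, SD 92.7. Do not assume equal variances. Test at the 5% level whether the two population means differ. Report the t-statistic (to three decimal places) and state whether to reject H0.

Let group 1 = batch 1, group 2 = batch 2. H0: μ_1 = μ_2; H1: μ_1 ≠ μ_2 (Welch's two-sample t-test, two-sided).
t = (x̄_1 − x̄_2)/√(s_1²/n_1 + s_2²/n_2) = (3000 − 2920)/√(262²/15 + 92.7²/19) = 1.128
Welch–Satterthwaite df ≈ 16.78
Two-sided p-value ≈ 0.275
Since p ≈ 0.275 > α = 0.05, fail to reject H0; the data do not provide sufficient evidence against H0.

t = 1.128; fail to reject H0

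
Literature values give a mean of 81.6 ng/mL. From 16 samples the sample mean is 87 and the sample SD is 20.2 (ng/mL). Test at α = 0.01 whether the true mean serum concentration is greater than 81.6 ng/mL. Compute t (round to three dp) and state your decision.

t = 1.069; fail to reject H0

H0: μ = 81.6; H1: μ > 81.6 (one-sample t-test, right-tailed).
t = (x̄ − μ₀)/(s/√n) = (87 − 81.6)/(20.2/√16) = 1.069
df = n − 1 = 15
p-value = P(T ≥ 1.069) ≈ 0.1509
Since p ≈ 0.1509 > α = 0.01, fail to reject H0; the evidence is not statistically significant.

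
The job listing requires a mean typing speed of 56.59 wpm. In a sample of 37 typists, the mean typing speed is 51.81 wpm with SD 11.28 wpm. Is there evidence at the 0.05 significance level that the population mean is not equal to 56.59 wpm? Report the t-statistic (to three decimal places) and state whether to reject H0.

H0: μ = 56.59; H1: μ ≠ 56.59 (one-sample t-test, two-sided).
t = (x̄ − μ₀)/(s/√n) = (51.81 − 56.59)/(11.28/√37) = -2.578
df = n − 1 = 36
Two-sided p-value ≈ 0.014
Since p ≈ 0.014 < α = 0.05, reject H0; the data support H1.

t = -2.578; reject H0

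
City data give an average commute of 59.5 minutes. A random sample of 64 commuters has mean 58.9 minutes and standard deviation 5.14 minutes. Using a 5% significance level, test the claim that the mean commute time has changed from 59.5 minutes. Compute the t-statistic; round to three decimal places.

H0: μ = 59.5; H1: μ ≠ 59.5 (one-sample t-test, two-sided).
t = (x̄ − μ₀)/(s/√n) = (58.9 − 59.5)/(5.14/√64) = -0.934
df = n − 1 = 63
Two-sided p-value ≈ 0.3539
Since p ≈ 0.3539 > α = 0.05, fail to reject H0; the evidence is not statistically significant.

-0.934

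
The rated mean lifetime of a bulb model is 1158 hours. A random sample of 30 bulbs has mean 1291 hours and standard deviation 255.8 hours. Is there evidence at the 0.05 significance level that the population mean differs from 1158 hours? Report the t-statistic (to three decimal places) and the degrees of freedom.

t = 2.848, df = 29

H0: μ = 1158; H1: μ ≠ 1158 (one-sample t-test, two-sided).
t = (x̄ − μ₀)/(s/√n) = (1291 − 1158)/(255.8/√30) = 2.848
df = n − 1 = 29
Two-sided p-value ≈ 0.008
Since p ≈ 0.008 < α = 0.05, reject H0; the data support H1.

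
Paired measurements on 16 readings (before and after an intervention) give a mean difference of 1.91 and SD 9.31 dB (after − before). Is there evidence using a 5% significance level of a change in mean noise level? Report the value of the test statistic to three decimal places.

0.821

H0: μ_d = 0; H1: μ_d ≠ 0 (paired t-test on the differences, two-sided).
t = d̄/(s_d/√n) = 1.91/(9.31/√16) = 0.821
df = n − 1 = 15
Two-sided p-value ≈ 0.425
Since p ≈ 0.425 > α = 0.05, fail to reject H0; the data do not provide sufficient evidence against H0.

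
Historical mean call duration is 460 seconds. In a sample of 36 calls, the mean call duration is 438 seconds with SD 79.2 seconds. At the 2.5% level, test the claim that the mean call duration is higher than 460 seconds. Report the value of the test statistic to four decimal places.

H0: μ = 460; H1: μ > 460 (one-sample t-test, right-tailed).
t = (x̄ − μ₀)/(s/√n) = (438 − 460)/(79.2/√36) = -1.6667
df = n − 1 = 35
p-value = P(T ≥ -1.6667) ≈ 0.948
Since p ≈ 0.948 > α = 0.025, fail to reject H0; the data do not provide sufficient evidence against H0.

-1.6667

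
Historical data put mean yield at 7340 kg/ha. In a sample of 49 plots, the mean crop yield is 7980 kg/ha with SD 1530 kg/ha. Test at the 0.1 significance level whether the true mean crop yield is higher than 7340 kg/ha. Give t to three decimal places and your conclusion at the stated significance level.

H0: μ = 7340; H1: μ > 7340 (one-sample t-test, right-tailed).
t = (x̄ − μ₀)/(s/√n) = (7980 − 7340)/(1530/√49) = 2.928
df = n − 1 = 48
p-value = P(T ≥ 2.928) ≈ 0.003
Since p ≈ 0.003 < α = 0.1, reject H0; the evidence is statistically significant.

t = 2.928; reject H0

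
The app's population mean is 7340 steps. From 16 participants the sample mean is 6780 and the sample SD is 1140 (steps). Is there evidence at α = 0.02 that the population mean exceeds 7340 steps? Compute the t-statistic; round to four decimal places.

-1.9649

H0: μ = 7340; H1: μ > 7340 (one-sample t-test, right-tailed).
t = (x̄ − μ₀)/(s/√n) = (6780 − 7340)/(1140/√16) = -1.9649
df = n − 1 = 15
p-value = P(T ≥ -1.9649) ≈ 0.9659
Since p ≈ 0.9659 > α = 0.02, fail to reject H0; the data do not provide sufficient evidence against H0.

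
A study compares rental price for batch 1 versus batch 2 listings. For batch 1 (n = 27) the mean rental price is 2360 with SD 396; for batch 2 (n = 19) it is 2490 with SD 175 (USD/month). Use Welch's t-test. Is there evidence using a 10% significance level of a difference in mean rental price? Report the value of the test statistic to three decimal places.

Let group 1 = batch 1, group 2 = batch 2. H0: μ_1 = μ_2; H1: μ_1 ≠ μ_2 (Welch's two-sample t-test, two-sided).
t = (x̄_1 − x̄_2)/√(s_1²/n_1 + s_2²/n_2) = (2360 − 2490)/√(396²/27 + 175²/19) = -1.509
Welch–Satterthwaite df ≈ 38.19
Two-sided p-value ≈ 0.139
Since p ≈ 0.139 > α = 0.1, fail to reject H0; the data do not provide sufficient evidence against H0.

-1.509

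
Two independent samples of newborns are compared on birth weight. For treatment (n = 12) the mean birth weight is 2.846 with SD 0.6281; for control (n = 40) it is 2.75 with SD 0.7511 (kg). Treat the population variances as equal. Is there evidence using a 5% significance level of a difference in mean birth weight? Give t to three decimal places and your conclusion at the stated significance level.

Let group 1 = treatment, group 2 = control. H0: μ_1 = μ_2; H1: μ_1 ≠ μ_2 (two-sample pooled-variance t-test, two-sided).
s_p² = [(12−1)·0.6281² + (40−1)·0.7511²]/(12+40−2) = 0.52683
t = (2.846 − 2.75)/√[0.52683·(1/12 + 1/40)] = 0.402
df = n₁ + n₂ − 2 = 50
Two-sided p-value ≈ 0.690
Since p ≈ 0.690 > α = 0.05, fail to reject H0; the data do not provide sufficient evidence against H0.

t = 0.402; fail to reject H0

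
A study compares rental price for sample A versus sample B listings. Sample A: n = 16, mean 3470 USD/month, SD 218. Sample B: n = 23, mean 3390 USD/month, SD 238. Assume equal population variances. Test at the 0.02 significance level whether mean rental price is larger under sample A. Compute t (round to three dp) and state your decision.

Let group 1 = sample A, group 2 = sample B. H0: μ_1 = μ_2; H1: μ_1 > μ_2 (two-sample pooled-variance t-test, right-tailed).
s_p² = [(16−1)·218² + (23−1)·238²]/(16+23−2) = 52946.7
t = (3470 − 3390)/√[52946.7·(1/16 + 1/23)] = 1.068
df = n₁ + n₂ − 2 = 37
p-value = P(T ≥ 1.068) ≈ 0.146
Since p ≈ 0.146 > α = 0.02, fail to reject H0; the data do not provide sufficient evidence against H0.

t = 1.068; fail to reject H0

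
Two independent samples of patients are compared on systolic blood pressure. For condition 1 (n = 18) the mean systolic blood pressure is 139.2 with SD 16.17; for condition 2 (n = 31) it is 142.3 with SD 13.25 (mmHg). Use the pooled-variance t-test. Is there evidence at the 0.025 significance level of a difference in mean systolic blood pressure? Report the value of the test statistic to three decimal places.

-0.728

Let group 1 = condition 1, group 2 = condition 2. H0: μ_1 = μ_2; H1: μ_1 ≠ μ_2 (two-sample pooled-variance t-test, two-sided).
s_p² = [(18−1)·16.17² + (31−1)·13.25²]/(18+31−2) = 206.635
t = (139.2 − 142.3)/√[206.635·(1/18 + 1/31)] = -0.728
df = n₁ + n₂ − 2 = 47
Two-sided p-value ≈ 0.470
Since p ≈ 0.470 > α = 0.025, fail to reject H0; the evidence is not statistically significant.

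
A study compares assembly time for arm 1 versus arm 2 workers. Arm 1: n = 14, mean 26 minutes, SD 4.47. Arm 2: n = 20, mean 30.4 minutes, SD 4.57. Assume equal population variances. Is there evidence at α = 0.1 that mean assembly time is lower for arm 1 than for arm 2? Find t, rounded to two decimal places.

-2.79

Let group 1 = arm 1, group 2 = arm 2. H0: μ_1 = μ_2; H1: μ_1 < μ_2 (two-sample pooled-variance t-test, left-tailed).
s_p² = [(14−1)·4.47² + (20−1)·4.57²]/(14+20−2) = 20.5176
t = (26 − 30.4)/√[20.5176·(1/14 + 1/20)] = -2.79
df = n₁ + n₂ − 2 = 32
p-value = P(T ≤ -2.79) ≈ 0.004
Since p ≈ 0.004 < α = 0.1, reject H0; the data support H1.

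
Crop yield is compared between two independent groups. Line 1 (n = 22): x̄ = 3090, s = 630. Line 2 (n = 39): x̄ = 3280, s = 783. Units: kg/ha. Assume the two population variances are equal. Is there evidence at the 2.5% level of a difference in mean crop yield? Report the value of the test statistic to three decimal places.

Let group 1 = line 1, group 2 = line 2. H0: μ_1 = μ_2; H1: μ_1 ≠ μ_2 (two-sample pooled-variance t-test, two-sided).
s_p² = [(22−1)·630² + (39−1)·783²]/(22+39−2) = 536140
t = (3090 − 3280)/√[536140·(1/22 + 1/39)] = -0.973
df = n₁ + n₂ − 2 = 59
Two-sided p-value ≈ 0.3344
Since p ≈ 0.3344 > α = 0.025, fail to reject H0; the data do not provide sufficient evidence against H0.

-0.973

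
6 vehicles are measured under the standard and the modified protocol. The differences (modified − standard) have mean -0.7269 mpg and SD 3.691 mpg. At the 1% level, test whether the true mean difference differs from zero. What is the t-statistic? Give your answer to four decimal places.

-0.4824

H0: μ_d = 0; H1: μ_d ≠ 0 (paired t-test on the differences, two-sided).
t = d̄/(s_d/√n) = -0.7269/(3.691/√6) = -0.4824
df = n − 1 = 5
Two-sided p-value ≈ 0.650
Since p ≈ 0.650 > α = 0.01, fail to reject H0; the data do not provide sufficient evidence against H0.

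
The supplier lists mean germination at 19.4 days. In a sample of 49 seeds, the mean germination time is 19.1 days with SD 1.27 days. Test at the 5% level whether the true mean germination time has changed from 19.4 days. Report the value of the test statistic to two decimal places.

-1.65

H0: μ = 19.4; H1: μ ≠ 19.4 (one-sample t-test, two-sided).
t = (x̄ − μ₀)/(s/√n) = (19.1 − 19.4)/(1.27/√49) = -1.65
df = n − 1 = 48
Two-sided p-value ≈ 0.105
Since p ≈ 0.105 > α = 0.05, fail to reject H0; the evidence is not statistically significant.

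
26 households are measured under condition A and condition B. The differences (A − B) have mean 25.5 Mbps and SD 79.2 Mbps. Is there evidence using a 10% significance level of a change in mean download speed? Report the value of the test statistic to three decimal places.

1.642

H0: μ_d = 0; H1: μ_d ≠ 0 (paired t-test on the differences, two-sided).
t = d̄/(s_d/√n) = 25.5/(79.2/√26) = 1.642
df = n − 1 = 25
Two-sided p-value ≈ 0.113
Since p ≈ 0.113 > α = 0.1, fail to reject H0; the evidence is not statistically significant.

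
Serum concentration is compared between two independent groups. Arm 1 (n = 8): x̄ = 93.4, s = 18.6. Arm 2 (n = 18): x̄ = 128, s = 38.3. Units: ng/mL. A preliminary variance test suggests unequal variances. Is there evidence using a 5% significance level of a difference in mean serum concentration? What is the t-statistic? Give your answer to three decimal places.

-3.098

Let group 1 = arm 1, group 2 = arm 2. H0: μ_1 = μ_2; H1: μ_1 ≠ μ_2 (Welch's two-sample t-test, two-sided).
t = (x̄_1 − x̄_2)/√(s_1²/n_1 + s_2²/n_2) = (93.4 − 128)/√(18.6²/8 + 38.3²/18) = -3.098
Welch–Satterthwaite df ≈ 23.65
Two-sided p-value ≈ 0.0050
Since p ≈ 0.0050 < α = 0.05, reject H0; the data support H1.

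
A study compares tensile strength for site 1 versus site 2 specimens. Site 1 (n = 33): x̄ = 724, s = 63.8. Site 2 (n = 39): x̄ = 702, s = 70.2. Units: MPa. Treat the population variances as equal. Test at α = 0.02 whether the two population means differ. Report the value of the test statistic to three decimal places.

Let group 1 = site 1, group 2 = site 2. H0: μ_1 = μ_2; H1: μ_1 ≠ μ_2 (two-sample pooled-variance t-test, two-sided).
s_p² = [(33−1)·63.8² + (39−1)·70.2²]/(33+39−2) = 4535.99
t = (724 − 702)/√[4535.99·(1/33 + 1/39)] = 1.381
df = n₁ + n₂ − 2 = 70
Two-sided p-value ≈ 0.172
Since p ≈ 0.172 > α = 0.02, fail to reject H0; the data do not provide sufficient evidence against H0.

1.381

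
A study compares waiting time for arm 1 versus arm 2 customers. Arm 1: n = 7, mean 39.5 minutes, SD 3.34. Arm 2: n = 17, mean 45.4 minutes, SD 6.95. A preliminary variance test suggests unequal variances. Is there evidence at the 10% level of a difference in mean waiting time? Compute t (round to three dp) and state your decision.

Let group 1 = arm 1, group 2 = arm 2. H0: μ_1 = μ_2; H1: μ_1 ≠ μ_2 (Welch's two-sample t-test, two-sided).
t = (x̄_1 − x̄_2)/√(s_1²/n_1 + s_2²/n_2) = (39.5 − 45.4)/√(3.34²/7 + 6.95²/17) = -2.802
Welch–Satterthwaite df ≈ 21.20
Two-sided p-value ≈ 0.0106
Since p ≈ 0.0106 < α = 0.1, reject H0; the evidence is statistically significant.

t = -2.802; reject H0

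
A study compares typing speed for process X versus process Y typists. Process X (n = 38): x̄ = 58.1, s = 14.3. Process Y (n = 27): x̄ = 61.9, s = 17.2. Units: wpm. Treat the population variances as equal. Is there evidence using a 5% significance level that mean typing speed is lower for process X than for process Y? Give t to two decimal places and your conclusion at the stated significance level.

Let group 1 = process X, group 2 = process Y. H0: μ_1 = μ_2; H1: μ_1 < μ_2 (two-sample pooled-variance t-test, left-tailed).
s_p² = [(38−1)·14.3² + (27−1)·17.2²]/(38+27−2) = 242.19
t = (58.1 − 61.9)/√[242.19·(1/38 + 1/27)] = -0.97
df = n₁ + n₂ − 2 = 63
p-value = P(T ≤ -0.97) ≈ 0.168
Since p ≈ 0.168 > α = 0.05, fail to reject H0; the data do not provide sufficient evidence against H0.

t = -0.97; fail to reject H0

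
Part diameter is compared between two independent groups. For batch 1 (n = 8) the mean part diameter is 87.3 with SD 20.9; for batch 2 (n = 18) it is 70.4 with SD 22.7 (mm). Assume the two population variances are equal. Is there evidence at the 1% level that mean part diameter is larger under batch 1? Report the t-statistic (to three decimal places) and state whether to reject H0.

Let group 1 = batch 1, group 2 = batch 2. H0: μ_1 = μ_2; H1: μ_1 > μ_2 (two-sample pooled-variance t-test, right-tailed).
s_p² = [(8−1)·20.9² + (18−1)·22.7²]/(8+18−2) = 492.4
t = (87.3 − 70.4)/√[492.4·(1/8 + 1/18)] = 1.792
df = n₁ + n₂ − 2 = 24
p-value = P(T ≥ 1.792) ≈ 0.043
Since p ≈ 0.043 > α = 0.01, fail to reject H0; the evidence is not statistically significant.

t = 1.792; fail to reject H0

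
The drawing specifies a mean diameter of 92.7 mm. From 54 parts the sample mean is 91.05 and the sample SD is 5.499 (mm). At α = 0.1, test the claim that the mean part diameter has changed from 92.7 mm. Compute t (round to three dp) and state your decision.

t = -2.205; reject H0

H0: μ = 92.7; H1: μ ≠ 92.7 (one-sample t-test, two-sided).
t = (x̄ − μ₀)/(s/√n) = (91.05 − 92.7)/(5.499/√54) = -2.205
df = n − 1 = 53
Two-sided p-value ≈ 0.032
Since p ≈ 0.032 < α = 0.1, reject H0; the data support H1.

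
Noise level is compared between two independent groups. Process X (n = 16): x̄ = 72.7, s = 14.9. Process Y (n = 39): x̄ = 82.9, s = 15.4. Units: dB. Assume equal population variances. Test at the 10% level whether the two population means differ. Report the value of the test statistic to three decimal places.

Let group 1 = process X, group 2 = process Y. H0: μ_1 = μ_2; H1: μ_1 ≠ μ_2 (two-sample pooled-variance t-test, two-sided).
s_p² = [(16−1)·14.9² + (39−1)·15.4²]/(16+39−2) = 232.872
t = (72.7 − 82.9)/√[232.872·(1/16 + 1/39)] = -2.251
df = n₁ + n₂ − 2 = 53
Two-sided p-value ≈ 0.0285
Since p ≈ 0.0285 < α = 0.1, reject H0; the evidence is statistically significant.

-2.251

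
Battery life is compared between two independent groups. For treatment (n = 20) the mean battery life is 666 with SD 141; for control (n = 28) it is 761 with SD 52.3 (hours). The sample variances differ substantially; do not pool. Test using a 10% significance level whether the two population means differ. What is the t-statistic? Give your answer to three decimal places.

Let group 1 = treatment, group 2 = control. H0: μ_1 = μ_2; H1: μ_1 ≠ μ_2 (Welch's two-sample t-test, two-sided).
t = (x̄_1 − x̄_2)/√(s_1²/n_1 + s_2²/n_2) = (666 − 761)/√(141²/20 + 52.3²/28) = -2.875
Welch–Satterthwaite df ≈ 22.76
Two-sided p-value ≈ 0.009
Since p ≈ 0.009 < α = 0.1, reject H0; the evidence is statistically significant.

-2.875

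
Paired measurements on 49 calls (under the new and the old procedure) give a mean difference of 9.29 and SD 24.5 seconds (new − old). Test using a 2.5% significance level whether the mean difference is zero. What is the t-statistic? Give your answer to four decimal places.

H0: μ_d = 0; H1: μ_d ≠ 0 (paired t-test on the differences, two-sided).
t = d̄/(s_d/√n) = 9.29/(24.5/√49) = 2.6543
df = n − 1 = 48
Two-sided p-value ≈ 0.011
Since p ≈ 0.011 < α = 0.025, reject H0; the data support H1.

2.6543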